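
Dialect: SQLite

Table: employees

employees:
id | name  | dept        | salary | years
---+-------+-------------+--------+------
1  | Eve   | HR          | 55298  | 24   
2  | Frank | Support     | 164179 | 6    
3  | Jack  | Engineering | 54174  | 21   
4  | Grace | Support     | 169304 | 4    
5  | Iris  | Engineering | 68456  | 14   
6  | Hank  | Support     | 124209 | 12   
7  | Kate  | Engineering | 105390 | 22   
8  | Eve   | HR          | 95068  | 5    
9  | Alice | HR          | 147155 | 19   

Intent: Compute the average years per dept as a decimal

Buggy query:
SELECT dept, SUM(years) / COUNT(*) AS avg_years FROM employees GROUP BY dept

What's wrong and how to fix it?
Bug: SUM(years) and COUNT(*) are both integers; the division truncates the fractional part

Fix: Multiply by 1.0 (or CAST to REAL) to force floating-point division

Corrected query:
SELECT dept, SUM(years) * 1.0 / COUNT(*) AS avg_years FROM employees GROUP BY dept

Result:
dept        | avg_years
------------+----------
Engineering | 19       
HR          | 16       
Support     | 7.333333 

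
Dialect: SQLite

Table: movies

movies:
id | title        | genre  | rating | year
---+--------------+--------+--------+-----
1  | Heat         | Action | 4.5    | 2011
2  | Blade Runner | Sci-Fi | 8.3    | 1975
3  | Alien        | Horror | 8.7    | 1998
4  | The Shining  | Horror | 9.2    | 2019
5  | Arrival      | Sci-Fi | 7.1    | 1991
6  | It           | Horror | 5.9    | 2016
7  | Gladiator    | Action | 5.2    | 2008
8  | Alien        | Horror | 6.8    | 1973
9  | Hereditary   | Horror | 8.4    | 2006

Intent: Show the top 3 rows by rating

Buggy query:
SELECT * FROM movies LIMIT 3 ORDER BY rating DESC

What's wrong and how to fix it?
Bug: ORDER BY cannot follow LIMIT; LIMIT is the final clause

Fix: Sort with ORDER BY, then apply LIMIT

Corrected query:
SELECT * FROM movies ORDER BY rating DESC LIMIT 3

Result:
id | title       | genre  | rating | year
---+-------------+--------+--------+-----
4  | The Shining | Horror | 9.2    | 2019
3  | Alien       | Horror | 8.7    | 1998
9  | Hereditary  | Horror | 8.4    | 2006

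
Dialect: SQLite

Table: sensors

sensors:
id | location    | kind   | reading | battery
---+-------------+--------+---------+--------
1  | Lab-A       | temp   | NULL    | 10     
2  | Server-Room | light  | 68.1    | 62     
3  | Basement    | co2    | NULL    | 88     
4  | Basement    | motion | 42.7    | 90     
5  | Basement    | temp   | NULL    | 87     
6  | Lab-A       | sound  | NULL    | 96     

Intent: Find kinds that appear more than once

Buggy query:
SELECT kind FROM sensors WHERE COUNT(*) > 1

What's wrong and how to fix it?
Bug: COUNT(*) is an aggregate and cannot be used in WHERE

Fix: GROUP BY kind, then filter groups with HAVING COUNT(*) > 1

Corrected query:
SELECT kind FROM sensors GROUP BY kind HAVING COUNT(*) > 1

Result:
kind
----
temp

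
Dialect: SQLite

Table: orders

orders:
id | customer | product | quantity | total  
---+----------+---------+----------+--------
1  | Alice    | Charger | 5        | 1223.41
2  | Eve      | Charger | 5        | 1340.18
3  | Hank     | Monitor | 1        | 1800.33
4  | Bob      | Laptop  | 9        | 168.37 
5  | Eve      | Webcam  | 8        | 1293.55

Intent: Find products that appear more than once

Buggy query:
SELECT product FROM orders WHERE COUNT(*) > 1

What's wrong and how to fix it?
Bug: WHERE can't reference COUNT(*); aggregates are computed after WHERE

Fix: GROUP BY product, then filter groups with HAVING COUNT(*) > 1

Corrected query:
SELECT product FROM orders GROUP BY product HAVING COUNT(*) > 1

Result:
product
-------
Charger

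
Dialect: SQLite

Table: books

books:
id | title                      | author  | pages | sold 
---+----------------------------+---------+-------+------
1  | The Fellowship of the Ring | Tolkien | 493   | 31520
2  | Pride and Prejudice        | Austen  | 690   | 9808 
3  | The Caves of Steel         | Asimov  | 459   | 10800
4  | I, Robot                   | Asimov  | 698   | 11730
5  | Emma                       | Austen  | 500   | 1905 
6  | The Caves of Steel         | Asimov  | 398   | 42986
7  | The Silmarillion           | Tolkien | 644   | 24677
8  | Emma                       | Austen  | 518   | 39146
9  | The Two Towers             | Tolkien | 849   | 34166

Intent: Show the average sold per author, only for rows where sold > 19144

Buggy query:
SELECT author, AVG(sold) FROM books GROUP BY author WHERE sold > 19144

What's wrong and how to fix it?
Bug: Row-level WHERE must come before GROUP BY in the clause order

Fix: Place WHERE between FROM and GROUP BY

Corrected query:
SELECT author, AVG(sold) FROM books WHERE sold > 19144 GROUP BY author

Result:
author  | AVG(sold)
--------+----------
Asimov  | 42986    
Austen  | 39146    
Tolkien | 30121    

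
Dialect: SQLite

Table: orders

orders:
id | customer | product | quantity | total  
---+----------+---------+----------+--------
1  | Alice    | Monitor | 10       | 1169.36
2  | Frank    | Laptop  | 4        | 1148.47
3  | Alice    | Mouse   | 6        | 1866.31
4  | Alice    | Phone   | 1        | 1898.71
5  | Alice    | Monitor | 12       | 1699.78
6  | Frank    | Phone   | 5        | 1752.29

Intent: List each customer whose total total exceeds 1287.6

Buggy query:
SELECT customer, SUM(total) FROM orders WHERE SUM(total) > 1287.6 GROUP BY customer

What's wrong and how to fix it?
Bug: SUM(total) is an aggregate, but WHERE filters rows before aggregation

Fix: Use HAVING (which filters groups after aggregation) instead of WHERE

Corrected query:
SELECT customer, SUM(total) FROM orders GROUP BY customer HAVING SUM(total) > 1287.6

Result:
customer | SUM(total)
---------+-----------
Alice    | 6634.16   
Frank    | 2900.76   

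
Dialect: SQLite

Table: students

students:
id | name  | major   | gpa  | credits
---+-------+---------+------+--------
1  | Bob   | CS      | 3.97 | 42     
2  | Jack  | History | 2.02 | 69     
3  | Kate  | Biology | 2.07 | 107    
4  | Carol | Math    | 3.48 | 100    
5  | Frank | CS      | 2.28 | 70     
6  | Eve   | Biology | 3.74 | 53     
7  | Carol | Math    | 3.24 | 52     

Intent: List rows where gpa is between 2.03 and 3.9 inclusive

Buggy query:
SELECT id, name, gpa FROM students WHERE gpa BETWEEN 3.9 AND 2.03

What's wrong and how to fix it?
Bug: BETWEEN expects the lower bound first; with 3.9 AND 2.03 the range is empty

Fix: Swap the bounds so the smaller value comes first

Corrected query:
SELECT id, name, gpa FROM students WHERE gpa BETWEEN 2.03 AND 3.9

Result:
id | name  | gpa 
---+-------+-----
3  | Kate  | 2.07
4  | Carol | 3.48
5  | Frank | 2.28
6  | Eve   | 3.74
7  | Carol | 3.24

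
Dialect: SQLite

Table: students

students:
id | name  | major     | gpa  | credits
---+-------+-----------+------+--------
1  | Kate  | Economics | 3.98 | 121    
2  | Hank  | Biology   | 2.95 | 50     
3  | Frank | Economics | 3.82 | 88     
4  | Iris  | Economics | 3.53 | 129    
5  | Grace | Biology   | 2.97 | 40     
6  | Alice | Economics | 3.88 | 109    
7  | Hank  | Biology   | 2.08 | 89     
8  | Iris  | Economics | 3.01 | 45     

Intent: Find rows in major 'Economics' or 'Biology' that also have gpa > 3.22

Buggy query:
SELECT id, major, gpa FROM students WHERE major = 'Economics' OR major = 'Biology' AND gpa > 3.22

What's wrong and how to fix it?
Bug: AND binds tighter than OR, so this parses as major = 'Economics' OR (major = 'Biology' AND gpa > 3.22)

Fix: Add parentheses around the OR so the AND applies to both alternatives

Corrected query:
SELECT id, major, gpa FROM students WHERE (major = 'Economics' OR major = 'Biology') AND gpa > 3.22

Result:
id | major     | gpa 
---+-----------+-----
1  | Economics | 3.98
3  | Economics | 3.82
4  | Economics | 3.53
6  | Economics | 3.88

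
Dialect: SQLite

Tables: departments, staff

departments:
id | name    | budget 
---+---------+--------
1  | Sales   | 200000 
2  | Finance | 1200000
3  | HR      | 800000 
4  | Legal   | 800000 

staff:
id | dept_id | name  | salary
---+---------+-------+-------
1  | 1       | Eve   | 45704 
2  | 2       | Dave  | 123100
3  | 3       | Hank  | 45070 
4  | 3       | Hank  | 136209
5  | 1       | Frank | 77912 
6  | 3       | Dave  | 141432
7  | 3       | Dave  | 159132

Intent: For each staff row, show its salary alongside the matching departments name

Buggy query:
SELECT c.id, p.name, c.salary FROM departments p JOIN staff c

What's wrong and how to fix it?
Bug: Missing join condition: each staff row is matched to all departments rows instead of just its own

Fix: Specify the join condition linking the foreign key to the parent id

Corrected query:
SELECT c.id, p.name, c.salary FROM departments p JOIN staff c ON c.dept_id = p.id

Result:
id | name    | salary
---+---------+-------
1  | Sales   | 45704 
2  | Finance | 123100
3  | HR      | 45070 
4  | HR      | 136209
5  | Sales   | 77912 
6  | HR      | 141432
7  | HR      | 159132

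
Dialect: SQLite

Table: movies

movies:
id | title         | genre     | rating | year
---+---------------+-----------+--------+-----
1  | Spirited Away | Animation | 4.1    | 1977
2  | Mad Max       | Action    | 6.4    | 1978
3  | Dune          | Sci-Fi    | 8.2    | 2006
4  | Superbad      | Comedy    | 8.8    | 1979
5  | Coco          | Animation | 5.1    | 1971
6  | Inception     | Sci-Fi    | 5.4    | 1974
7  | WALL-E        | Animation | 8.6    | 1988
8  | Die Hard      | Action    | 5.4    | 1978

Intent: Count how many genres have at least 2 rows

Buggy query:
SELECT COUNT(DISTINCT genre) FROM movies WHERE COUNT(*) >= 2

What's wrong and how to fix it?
Bug: WHERE filters individual rows, not groups, so a group-level COUNT is invalid there

Fix: Group first with HAVING COUNT(*) >= 2, then COUNT the resulting groups

Corrected query:
SELECT COUNT(*) FROM (SELECT genre FROM movies GROUP BY genre HAVING COUNT(*) >= 2)

Result:
COUNT(*)
--------
3       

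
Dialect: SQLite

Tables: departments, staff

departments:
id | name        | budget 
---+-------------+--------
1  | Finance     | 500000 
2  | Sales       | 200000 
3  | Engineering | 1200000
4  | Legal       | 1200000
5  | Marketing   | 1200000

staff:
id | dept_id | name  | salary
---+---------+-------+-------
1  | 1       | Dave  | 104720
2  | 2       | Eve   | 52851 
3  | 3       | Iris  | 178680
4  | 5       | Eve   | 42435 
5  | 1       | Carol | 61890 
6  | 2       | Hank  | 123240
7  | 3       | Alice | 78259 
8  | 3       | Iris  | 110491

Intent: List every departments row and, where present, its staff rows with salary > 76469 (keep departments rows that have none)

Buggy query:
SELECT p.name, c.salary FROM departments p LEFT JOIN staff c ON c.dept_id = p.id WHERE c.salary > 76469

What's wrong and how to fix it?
Bug: Filtering c.salary in WHERE discards the NULL rows produced by LEFT JOIN, turning it into an inner join

Fix: Move the right-table condition into the ON clause so unmatched parents are kept

Corrected query:
SELECT p.name, c.salary FROM departments p LEFT JOIN staff c ON c.dept_id = p.id AND c.salary > 76469

Result:
name        | salary
------------+-------
Finance     | 104720
Sales       | 123240
Engineering | 78259 
Engineering | 110491
Engineering | 178680
Legal       | NULL  
Marketing   | NULL  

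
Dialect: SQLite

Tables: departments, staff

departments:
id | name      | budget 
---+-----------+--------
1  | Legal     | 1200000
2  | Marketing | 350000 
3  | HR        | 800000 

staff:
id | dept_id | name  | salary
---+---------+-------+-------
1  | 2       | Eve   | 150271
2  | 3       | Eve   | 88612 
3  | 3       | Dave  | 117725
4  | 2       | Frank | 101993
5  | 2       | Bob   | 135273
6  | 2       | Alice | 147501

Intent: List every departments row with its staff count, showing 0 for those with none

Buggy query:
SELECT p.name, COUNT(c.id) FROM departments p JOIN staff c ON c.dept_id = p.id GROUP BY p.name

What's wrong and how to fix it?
Bug: INNER JOIN drops departments rows that have no matching staff rows

Fix: Use LEFT JOIN so parents without children still appear (COUNT(c.id) gives 0)

Corrected query:
SELECT p.name, COUNT(c.id) FROM departments p LEFT JOIN staff c ON c.dept_id = p.id GROUP BY p.name

Result:
name      | COUNT(c.id)
----------+------------
HR        | 2          
Legal     | 0          
Marketing | 4          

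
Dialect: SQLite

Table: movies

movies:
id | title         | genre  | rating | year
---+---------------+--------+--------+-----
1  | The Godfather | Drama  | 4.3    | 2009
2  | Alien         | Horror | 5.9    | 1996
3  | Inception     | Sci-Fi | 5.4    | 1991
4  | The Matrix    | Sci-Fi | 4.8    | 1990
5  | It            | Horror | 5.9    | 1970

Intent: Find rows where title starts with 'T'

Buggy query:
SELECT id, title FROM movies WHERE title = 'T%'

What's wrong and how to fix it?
Bug: '=' compares the literal string including the % character; pattern matching needs LIKE

Fix: Use LIKE for wildcard pattern matching

Corrected query:
SELECT id, title FROM movies WHERE title LIKE 'T%'

Result:
id | title        
---+--------------
1  | The Godfather
4  | The Matrix   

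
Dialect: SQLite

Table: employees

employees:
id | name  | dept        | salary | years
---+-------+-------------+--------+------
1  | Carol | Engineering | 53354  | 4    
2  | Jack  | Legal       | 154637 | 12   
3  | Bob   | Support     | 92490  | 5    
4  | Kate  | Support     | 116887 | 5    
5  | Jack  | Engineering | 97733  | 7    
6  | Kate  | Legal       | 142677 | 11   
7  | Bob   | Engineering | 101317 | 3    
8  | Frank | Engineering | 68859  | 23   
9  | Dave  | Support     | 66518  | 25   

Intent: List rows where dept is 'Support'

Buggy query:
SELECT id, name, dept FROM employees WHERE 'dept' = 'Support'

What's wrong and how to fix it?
Bug: 'dept' in single quotes is a string literal, not the column; the comparison is literal-vs-literal and never true

Fix: Reference the column as dept without single quotes

Corrected query:
SELECT id, name, dept FROM employees WHERE dept = 'Support'

Result:
id | name | dept   
---+------+--------
3  | Bob  | Support
4  | Kate | Support
9  | Dave | Support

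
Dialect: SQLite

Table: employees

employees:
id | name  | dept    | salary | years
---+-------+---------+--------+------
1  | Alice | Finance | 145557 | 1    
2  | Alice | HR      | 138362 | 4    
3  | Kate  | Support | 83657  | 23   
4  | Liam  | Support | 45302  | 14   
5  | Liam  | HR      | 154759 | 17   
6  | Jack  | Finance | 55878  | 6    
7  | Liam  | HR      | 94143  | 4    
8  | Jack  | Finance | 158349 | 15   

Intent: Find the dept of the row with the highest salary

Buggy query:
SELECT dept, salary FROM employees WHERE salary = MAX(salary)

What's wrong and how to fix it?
Bug: WHERE is evaluated per row; an aggregate over the whole table isn't defined there

Fix: Wrap MAX in a scalar subquery so WHERE compares against a single value

Corrected query:
SELECT dept, salary FROM employees WHERE salary = (SELECT MAX(salary) FROM employees)

Result:
dept    | salary
--------+-------
Finance | 158349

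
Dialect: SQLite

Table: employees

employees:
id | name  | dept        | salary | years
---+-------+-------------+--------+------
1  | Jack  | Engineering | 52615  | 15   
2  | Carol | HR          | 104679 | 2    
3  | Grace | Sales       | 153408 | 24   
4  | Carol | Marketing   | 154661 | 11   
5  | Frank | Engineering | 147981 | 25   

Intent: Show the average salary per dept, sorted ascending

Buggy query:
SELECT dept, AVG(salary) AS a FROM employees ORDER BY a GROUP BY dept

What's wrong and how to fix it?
Bug: GROUP BY must precede ORDER BY

Fix: Reorder: SELECT … FROM … GROUP BY … ORDER BY …

Corrected query:
SELECT dept, AVG(salary) AS a FROM employees GROUP BY dept ORDER BY a

Result:
dept        | a     
------------+-------
Engineering | 100298
HR          | 104679
Sales       | 153408
Marketing   | 154661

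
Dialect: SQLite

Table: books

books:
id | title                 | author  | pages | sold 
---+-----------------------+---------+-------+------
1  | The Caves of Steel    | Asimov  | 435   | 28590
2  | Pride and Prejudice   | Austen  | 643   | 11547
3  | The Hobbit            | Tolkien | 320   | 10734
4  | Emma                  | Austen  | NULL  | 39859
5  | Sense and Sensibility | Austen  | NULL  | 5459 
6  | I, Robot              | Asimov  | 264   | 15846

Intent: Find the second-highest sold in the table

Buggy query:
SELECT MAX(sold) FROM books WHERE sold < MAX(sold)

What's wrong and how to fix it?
Bug: The inner MAX is an aggregate inside WHERE, which is not allowed

Fix: Compute the overall MAX in a subquery, then take MAX of rows below it

Corrected query:
SELECT MAX(sold) FROM books WHERE sold < (SELECT MAX(sold) FROM books)

Result:
MAX(sold)
---------
28590    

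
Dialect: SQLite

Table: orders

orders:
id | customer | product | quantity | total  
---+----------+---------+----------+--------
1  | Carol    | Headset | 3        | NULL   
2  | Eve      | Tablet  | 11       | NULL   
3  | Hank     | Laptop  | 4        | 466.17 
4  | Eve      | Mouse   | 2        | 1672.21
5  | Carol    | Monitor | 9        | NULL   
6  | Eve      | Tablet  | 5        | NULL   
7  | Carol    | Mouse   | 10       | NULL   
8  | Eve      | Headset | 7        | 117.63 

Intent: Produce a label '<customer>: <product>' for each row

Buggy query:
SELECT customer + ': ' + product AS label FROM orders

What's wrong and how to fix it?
Bug: '+' is numeric addition; on text columns SQLite converts them to 0 instead of concatenating

Fix: Replace + with || to concatenate text

Corrected query:
SELECT customer || ': ' || product AS label FROM orders

Result:
label         
--------------
Carol: Headset
Eve: Tablet   
Hank: Laptop  
Eve: Mouse    
Carol: Monitor
Eve: Tablet   
Carol: Mouse  
Eve: Headset  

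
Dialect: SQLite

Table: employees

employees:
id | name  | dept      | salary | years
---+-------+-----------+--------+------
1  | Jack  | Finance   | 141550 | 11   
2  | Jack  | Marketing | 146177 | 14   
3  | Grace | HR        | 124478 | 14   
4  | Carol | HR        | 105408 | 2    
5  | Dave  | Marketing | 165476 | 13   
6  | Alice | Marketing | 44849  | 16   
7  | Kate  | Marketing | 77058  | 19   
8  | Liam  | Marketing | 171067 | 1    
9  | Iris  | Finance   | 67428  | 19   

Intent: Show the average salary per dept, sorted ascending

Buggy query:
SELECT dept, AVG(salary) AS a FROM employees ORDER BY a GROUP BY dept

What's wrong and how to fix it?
Bug: ORDER BY appears before GROUP BY; SQL clause order requires GROUP BY first

Fix: Move ORDER BY to the end, after GROUP BY

Corrected query:
SELECT dept, AVG(salary) AS a FROM employees GROUP BY dept ORDER BY a

Result:
dept      | a       
----------+---------
Finance   | 104489  
HR        | 114943  
Marketing | 120925.4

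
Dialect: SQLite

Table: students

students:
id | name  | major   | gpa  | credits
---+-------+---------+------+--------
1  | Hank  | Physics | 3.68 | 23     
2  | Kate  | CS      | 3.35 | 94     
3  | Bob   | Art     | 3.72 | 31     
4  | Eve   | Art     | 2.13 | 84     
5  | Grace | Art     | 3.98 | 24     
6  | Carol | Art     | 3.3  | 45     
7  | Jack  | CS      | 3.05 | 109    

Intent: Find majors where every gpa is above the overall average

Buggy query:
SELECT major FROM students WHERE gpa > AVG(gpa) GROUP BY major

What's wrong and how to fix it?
Bug: WHERE evaluates per row before aggregation, so AVG() is unavailable

Fix: Use a subquery for AVG and a HAVING MIN(...) filter so the condition holds for every row in the group

Corrected query:
SELECT major FROM students GROUP BY major HAVING MIN(gpa) > (SELECT AVG(gpa) FROM students)

Result:
major  
-------
Physics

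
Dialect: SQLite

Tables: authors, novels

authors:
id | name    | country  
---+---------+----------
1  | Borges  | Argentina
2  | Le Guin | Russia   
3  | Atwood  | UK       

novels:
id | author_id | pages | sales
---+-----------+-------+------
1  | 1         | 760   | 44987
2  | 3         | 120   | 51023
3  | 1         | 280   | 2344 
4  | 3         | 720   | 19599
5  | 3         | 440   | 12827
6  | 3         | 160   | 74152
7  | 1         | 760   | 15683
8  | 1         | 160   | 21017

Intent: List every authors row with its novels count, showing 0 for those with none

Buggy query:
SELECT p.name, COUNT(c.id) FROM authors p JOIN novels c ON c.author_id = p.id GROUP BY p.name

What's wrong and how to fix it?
Bug: INNER JOIN drops authors rows that have no matching novels rows

Fix: Switch to LEFT JOIN to retain unmatched parent rows

Corrected query:
SELECT p.name, COUNT(c.id) FROM authors p LEFT JOIN novels c ON c.author_id = p.id GROUP BY p.name

Result:
name    | COUNT(c.id)
--------+------------
Atwood  | 4          
Borges  | 4          
Le Guin | 0          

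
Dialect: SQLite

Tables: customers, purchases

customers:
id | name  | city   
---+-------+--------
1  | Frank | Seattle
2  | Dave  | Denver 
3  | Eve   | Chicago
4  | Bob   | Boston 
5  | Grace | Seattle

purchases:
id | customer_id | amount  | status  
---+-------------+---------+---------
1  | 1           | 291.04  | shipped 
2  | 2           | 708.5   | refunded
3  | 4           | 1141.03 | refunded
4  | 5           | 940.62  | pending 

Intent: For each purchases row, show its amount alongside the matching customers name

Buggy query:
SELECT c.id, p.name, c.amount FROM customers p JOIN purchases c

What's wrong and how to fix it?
Bug: Missing join condition: each purchases row is matched to all customers rows instead of just its own

Fix: Specify the join condition linking the foreign key to the parent id

Corrected query:
SELECT c.id, p.name, c.amount FROM customers p JOIN purchases c ON c.customer_id = p.id

Result:
id | name  | amount 
---+-------+--------
1  | Frank | 291.04 
2  | Dave  | 708.5  
3  | Bob   | 1141.03
4  | Grace | 940.62 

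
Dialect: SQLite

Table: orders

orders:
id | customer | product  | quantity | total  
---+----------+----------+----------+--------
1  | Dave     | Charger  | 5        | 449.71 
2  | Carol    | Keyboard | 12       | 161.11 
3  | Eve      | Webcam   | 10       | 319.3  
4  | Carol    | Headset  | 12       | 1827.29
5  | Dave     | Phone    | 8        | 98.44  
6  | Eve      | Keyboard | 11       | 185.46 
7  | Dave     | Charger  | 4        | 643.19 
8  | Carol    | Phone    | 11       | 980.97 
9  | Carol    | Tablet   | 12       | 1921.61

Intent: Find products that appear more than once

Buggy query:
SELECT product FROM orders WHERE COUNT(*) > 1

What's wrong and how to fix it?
Bug: COUNT(*) is an aggregate and cannot be used in WHERE

Fix: GROUP BY product, then filter groups with HAVING COUNT(*) > 1

Corrected query:
SELECT product FROM orders GROUP BY product HAVING COUNT(*) > 1

Result:
product 
--------
Charger 
Keyboard
Phone   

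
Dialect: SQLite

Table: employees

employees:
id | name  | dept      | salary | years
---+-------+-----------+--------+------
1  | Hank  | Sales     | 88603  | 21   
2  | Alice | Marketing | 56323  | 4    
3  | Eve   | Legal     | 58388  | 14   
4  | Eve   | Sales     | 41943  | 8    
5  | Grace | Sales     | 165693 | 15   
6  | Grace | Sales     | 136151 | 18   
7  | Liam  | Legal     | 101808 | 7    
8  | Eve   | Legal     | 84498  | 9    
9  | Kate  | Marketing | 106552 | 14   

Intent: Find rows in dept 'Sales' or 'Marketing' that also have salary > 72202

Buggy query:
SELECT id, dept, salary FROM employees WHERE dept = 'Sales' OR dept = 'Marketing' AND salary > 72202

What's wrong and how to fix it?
Bug: AND binds tighter than OR, so this parses as dept = 'Sales' OR (dept = 'Marketing' AND salary > 72202)

Fix: Add parentheses around the OR so the AND applies to both alternatives

Corrected query:
SELECT id, dept, salary FROM employees WHERE (dept = 'Sales' OR dept = 'Marketing') AND salary > 72202

Result:
id | dept      | salary
---+-----------+-------
1  | Sales     | 88603 
5  | Sales     | 165693
6  | Sales     | 136151
9  | Marketing | 106552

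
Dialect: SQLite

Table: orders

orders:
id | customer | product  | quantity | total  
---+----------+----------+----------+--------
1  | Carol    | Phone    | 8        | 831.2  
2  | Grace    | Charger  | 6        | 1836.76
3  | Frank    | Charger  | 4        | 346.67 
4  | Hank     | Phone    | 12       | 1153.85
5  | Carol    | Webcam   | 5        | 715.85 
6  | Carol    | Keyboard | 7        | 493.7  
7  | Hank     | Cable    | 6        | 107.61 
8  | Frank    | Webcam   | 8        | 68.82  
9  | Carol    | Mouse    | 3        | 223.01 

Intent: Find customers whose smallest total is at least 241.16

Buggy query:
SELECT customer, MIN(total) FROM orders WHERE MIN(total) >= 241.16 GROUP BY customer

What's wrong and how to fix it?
Bug: MIN() in WHERE is a misuse of aggregate

Fix: Use HAVING for the per-group MIN condition

Corrected query:
SELECT customer, MIN(total) FROM orders GROUP BY customer HAVING MIN(total) >= 241.16

Result:
customer | MIN(total)
---------+-----------
Grace    | 1836.76   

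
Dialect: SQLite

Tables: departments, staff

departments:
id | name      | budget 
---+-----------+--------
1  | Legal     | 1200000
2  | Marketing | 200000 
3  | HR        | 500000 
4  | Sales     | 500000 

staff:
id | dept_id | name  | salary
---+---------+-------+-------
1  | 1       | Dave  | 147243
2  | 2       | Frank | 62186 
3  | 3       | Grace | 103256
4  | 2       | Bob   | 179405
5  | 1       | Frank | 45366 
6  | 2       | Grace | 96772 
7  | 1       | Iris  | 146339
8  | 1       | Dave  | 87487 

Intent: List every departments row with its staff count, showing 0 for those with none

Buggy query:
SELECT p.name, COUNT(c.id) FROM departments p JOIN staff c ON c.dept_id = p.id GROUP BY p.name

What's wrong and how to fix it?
Bug: INNER JOIN drops departments rows that have no matching staff rows

Fix: Switch to LEFT JOIN to retain unmatched parent rows

Corrected query:
SELECT p.name, COUNT(c.id) FROM departments p LEFT JOIN staff c ON c.dept_id = p.id GROUP BY p.name

Result:
name      | COUNT(c.id)
----------+------------
HR        | 1          
Legal     | 4          
Marketing | 3          
Sales     | 0          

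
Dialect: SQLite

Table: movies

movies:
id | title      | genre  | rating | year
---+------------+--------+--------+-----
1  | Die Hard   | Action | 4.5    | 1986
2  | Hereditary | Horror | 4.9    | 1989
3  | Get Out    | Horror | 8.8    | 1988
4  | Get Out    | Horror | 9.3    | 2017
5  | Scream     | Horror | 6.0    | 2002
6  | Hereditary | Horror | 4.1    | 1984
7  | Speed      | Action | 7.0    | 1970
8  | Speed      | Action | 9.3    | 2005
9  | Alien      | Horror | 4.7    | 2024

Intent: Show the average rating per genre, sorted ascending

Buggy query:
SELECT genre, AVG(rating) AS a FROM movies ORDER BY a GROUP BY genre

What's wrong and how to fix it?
Bug: ORDER BY appears before GROUP BY; SQL clause order requires GROUP BY first

Fix: Reorder: SELECT … FROM … GROUP BY … ORDER BY …

Corrected query:
SELECT genre, AVG(rating) AS a FROM movies GROUP BY genre ORDER BY a

Result:
genre  | a       
-------+---------
Horror | 6.3     
Action | 6.933333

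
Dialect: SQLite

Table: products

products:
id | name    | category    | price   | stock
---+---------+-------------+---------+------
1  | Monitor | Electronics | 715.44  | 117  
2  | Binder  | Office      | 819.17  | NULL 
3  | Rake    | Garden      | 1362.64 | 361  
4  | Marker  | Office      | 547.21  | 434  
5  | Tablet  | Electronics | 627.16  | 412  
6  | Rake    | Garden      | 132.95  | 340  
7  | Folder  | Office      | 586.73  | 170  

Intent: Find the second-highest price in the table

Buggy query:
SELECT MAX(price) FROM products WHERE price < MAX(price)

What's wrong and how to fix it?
Bug: MAX(price) on the right of the comparison is an aggregate-in-WHERE error

Fix: Compute the overall MAX in a subquery, then take MAX of rows below it

Corrected query:
SELECT MAX(price) FROM products WHERE price < (SELECT MAX(price) FROM products)

Result:
MAX(price)
----------
819.17    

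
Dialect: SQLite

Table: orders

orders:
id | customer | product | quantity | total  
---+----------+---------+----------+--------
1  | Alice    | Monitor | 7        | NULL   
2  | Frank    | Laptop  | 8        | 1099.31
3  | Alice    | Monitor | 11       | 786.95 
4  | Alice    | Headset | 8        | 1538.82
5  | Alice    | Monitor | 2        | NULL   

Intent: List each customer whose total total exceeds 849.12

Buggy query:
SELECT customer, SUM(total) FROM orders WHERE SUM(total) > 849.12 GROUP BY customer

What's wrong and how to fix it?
Bug: SUM(total) is an aggregate, but WHERE filters rows before aggregation

Fix: Use HAVING (which filters groups after aggregation) instead of WHERE

Corrected query:
SELECT customer, SUM(total) FROM orders GROUP BY customer HAVING SUM(total) > 849.12

Result:
customer | SUM(total)
---------+-----------
Alice    | 2325.77   
Frank    | 1099.31   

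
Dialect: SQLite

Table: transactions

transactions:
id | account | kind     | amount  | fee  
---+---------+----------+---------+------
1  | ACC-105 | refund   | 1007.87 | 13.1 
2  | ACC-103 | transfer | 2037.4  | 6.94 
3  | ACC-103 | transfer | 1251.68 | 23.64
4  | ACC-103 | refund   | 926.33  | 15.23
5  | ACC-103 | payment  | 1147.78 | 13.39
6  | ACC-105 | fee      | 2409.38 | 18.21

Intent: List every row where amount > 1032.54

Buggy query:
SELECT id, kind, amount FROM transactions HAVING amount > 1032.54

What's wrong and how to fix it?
Bug: This is a non-aggregate query (no GROUP BY, no aggregates), so in SQLite the HAVING clause is invalid here; a row-level condition belongs in WHERE

Fix: Replace HAVING with WHERE since the condition applies to individual rows

Corrected query:
SELECT id, kind, amount FROM transactions WHERE amount > 1032.54

Result:
id | kind     | amount 
---+----------+--------
2  | transfer | 2037.4 
3  | transfer | 1251.68
5  | payment  | 1147.78
6  | fee      | 2409.38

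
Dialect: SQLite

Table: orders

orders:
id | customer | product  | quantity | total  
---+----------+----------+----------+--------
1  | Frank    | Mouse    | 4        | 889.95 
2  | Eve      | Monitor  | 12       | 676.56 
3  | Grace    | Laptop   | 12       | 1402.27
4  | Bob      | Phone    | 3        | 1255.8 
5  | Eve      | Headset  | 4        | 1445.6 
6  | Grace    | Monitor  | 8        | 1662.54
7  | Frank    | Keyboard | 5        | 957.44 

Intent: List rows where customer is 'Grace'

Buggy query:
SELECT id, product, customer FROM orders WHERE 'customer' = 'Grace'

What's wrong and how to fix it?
Bug: 'customer' in single quotes is a string literal, not the column; the comparison is literal-vs-literal and never true

Fix: Reference the column as customer without single quotes

Corrected query:
SELECT id, product, customer FROM orders WHERE customer = 'Grace'

Result:
id | product | customer
---+---------+---------
3  | Laptop  | Grace   
6  | Monitor | Grace   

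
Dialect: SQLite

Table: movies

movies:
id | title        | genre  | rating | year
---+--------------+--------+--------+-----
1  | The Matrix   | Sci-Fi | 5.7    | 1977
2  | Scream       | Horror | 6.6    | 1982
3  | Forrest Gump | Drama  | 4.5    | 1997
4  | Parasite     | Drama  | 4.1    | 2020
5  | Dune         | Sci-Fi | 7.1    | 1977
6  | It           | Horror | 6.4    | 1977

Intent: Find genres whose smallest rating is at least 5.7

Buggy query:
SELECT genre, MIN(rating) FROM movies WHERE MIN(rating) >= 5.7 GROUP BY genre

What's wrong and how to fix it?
Bug: MIN() in WHERE is a misuse of aggregate

Fix: Use HAVING for the per-group MIN condition

Corrected query:
SELECT genre, MIN(rating) FROM movies GROUP BY genre HAVING MIN(rating) >= 5.7

Result:
genre  | MIN(rating)
-------+------------
Horror | 6.4        
Sci-Fi | 5.7        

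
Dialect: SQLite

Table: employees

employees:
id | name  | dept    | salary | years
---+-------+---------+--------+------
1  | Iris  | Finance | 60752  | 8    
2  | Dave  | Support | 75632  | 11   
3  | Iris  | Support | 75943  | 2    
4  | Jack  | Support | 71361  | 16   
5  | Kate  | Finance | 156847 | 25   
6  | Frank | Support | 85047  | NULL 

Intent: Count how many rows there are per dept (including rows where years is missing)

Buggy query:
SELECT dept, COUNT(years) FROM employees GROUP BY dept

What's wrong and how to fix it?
Bug: COUNT(years) skips NULLs, so groups with missing years are undercounted

Fix: Use COUNT(*) to count all rows regardless of NULL

Corrected query:
SELECT dept, COUNT(*) FROM employees GROUP BY dept

Result:
dept    | COUNT(*)
--------+---------
Finance | 2       
Support | 4       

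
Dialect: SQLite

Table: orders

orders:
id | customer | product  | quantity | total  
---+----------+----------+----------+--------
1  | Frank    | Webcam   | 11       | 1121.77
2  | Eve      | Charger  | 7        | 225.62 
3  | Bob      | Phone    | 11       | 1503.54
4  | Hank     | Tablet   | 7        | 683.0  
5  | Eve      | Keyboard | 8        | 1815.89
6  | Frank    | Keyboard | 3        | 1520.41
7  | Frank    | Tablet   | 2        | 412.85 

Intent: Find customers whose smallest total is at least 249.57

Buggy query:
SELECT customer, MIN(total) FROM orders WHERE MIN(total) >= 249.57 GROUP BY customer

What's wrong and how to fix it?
Bug: MIN() in WHERE is a misuse of aggregate

Fix: Replace WHERE with HAVING after the GROUP BY

Corrected query:
SELECT customer, MIN(total) FROM orders GROUP BY customer HAVING MIN(total) >= 249.57

Result:
customer | MIN(total)
---------+-----------
Bob      | 1503.54   
Frank    | 412.85    
Hank     | 683       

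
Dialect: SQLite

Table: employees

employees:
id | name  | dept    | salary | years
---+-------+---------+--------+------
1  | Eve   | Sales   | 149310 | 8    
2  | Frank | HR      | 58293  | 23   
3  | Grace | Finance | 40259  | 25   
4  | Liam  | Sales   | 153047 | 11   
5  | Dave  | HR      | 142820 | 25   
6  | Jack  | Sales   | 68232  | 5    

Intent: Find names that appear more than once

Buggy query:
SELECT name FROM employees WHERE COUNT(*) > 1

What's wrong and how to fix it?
Bug: COUNT(*) is an aggregate and cannot be used in WHERE

Fix: GROUP BY name, then filter groups with HAVING COUNT(*) > 1

Corrected query:
SELECT name FROM employees GROUP BY name HAVING COUNT(*) > 1

Result:
(no rows)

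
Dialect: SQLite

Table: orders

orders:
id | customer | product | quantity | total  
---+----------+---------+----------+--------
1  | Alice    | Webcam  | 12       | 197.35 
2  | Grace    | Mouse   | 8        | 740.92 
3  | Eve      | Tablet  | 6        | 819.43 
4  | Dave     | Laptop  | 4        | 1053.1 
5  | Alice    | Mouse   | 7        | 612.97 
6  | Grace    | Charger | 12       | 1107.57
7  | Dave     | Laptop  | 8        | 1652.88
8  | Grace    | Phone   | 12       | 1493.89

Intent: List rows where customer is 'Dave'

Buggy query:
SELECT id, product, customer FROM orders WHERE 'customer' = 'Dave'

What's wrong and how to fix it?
Bug: Single quotes denote string literals in SQL; the column name is being compared as a constant string

Fix: Reference the column as customer without single quotes

Corrected query:
SELECT id, product, customer FROM orders WHERE customer = 'Dave'

Result:
id | product | customer
---+---------+---------
4  | Laptop  | Dave    
7  | Laptop  | Dave    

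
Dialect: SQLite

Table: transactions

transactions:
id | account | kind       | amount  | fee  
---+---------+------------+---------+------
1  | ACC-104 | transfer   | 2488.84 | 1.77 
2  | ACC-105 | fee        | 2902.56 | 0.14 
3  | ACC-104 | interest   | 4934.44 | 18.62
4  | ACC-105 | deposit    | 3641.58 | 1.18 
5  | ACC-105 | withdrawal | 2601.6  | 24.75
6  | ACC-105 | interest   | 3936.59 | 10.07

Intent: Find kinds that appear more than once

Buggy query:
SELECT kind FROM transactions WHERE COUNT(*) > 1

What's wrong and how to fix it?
Bug: COUNT(*) is an aggregate and cannot be used in WHERE

Fix: GROUP BY kind, then filter groups with HAVING COUNT(*) > 1

Corrected query:
SELECT kind FROM transactions GROUP BY kind HAVING COUNT(*) > 1

Result:
kind    
--------
interest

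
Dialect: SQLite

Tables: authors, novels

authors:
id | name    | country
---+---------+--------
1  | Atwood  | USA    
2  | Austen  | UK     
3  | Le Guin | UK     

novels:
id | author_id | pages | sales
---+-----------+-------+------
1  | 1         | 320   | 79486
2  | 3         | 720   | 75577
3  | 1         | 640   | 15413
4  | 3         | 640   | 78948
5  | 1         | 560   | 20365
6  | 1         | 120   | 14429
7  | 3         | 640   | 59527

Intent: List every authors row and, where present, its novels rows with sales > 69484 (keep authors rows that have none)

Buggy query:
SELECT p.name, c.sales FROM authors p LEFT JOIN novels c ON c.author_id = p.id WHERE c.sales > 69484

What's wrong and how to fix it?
Bug: A WHERE condition on the right-hand table after LEFT JOIN drops unmatched parents

Fix: Put 'c.sales > 69484' in the JOIN's ON clause instead of WHERE

Corrected query:
SELECT p.name, c.sales FROM authors p LEFT JOIN novels c ON c.author_id = p.id AND c.sales > 69484

Result:
name    | sales
--------+------
Atwood  | 79486
Austen  | NULL 
Le Guin | 75577
Le Guin | 78948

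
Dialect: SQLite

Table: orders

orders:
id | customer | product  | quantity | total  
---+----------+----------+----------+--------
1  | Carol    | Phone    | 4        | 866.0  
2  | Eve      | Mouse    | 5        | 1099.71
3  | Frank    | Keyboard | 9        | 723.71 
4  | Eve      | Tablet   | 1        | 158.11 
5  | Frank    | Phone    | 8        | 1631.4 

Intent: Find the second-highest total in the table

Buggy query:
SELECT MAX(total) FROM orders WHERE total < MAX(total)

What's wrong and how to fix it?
Bug: MAX(total) on the right of the comparison is an aggregate-in-WHERE error

Fix: Compute the overall MAX in a subquery, then take MAX of rows below it

Corrected query:
SELECT MAX(total) FROM orders WHERE total < (SELECT MAX(total) FROM orders)

Result:
MAX(total)
----------
1099.71   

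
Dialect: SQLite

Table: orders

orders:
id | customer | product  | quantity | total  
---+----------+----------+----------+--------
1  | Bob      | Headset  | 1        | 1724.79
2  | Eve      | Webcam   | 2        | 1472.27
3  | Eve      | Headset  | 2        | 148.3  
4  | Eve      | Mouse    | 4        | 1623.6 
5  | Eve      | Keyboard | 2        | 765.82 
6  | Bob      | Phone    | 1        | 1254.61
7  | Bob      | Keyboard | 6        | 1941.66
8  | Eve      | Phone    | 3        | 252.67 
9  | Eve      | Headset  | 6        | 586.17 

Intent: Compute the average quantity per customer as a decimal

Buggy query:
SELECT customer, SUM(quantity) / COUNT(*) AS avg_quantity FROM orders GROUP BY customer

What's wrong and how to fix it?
Bug: Both operands are integers, so '/' performs integer division and truncates

Fix: Multiply by 1.0 (or CAST to REAL) to force floating-point division

Corrected query:
SELECT customer, SUM(quantity) * 1.0 / COUNT(*) AS avg_quantity FROM orders GROUP BY customer

Result:
customer | avg_quantity
---------+-------------
Bob      | 2.666667    
Eve      | 3.166667    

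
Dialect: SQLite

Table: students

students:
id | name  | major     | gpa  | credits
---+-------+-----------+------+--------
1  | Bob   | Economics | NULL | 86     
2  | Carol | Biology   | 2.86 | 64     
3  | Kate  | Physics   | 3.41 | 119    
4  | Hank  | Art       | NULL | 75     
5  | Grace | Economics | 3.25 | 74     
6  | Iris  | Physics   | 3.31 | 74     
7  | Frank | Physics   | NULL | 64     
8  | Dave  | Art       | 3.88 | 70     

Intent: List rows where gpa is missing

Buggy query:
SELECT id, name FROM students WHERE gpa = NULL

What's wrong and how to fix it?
Bug: Comparing to NULL with '=' never matches; NULL = NULL is unknown, not true

Fix: Use IS NULL to test for NULL

Corrected query:
SELECT id, name FROM students WHERE gpa IS NULL

Result:
id | name 
---+------
1  | Bob  
4  | Hank 
7  | Frank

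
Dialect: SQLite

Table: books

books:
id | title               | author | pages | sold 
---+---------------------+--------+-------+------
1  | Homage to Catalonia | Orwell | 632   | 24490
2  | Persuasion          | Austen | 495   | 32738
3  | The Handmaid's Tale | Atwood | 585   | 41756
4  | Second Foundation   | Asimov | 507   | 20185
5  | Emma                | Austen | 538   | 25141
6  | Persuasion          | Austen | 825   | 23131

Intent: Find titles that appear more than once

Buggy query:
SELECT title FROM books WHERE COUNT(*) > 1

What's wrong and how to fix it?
Bug: COUNT(*) is an aggregate and cannot be used in WHERE

Fix: Group first, then use HAVING for the count condition

Corrected query:
SELECT title FROM books GROUP BY title HAVING COUNT(*) > 1

Result:
title     
----------
Persuasion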